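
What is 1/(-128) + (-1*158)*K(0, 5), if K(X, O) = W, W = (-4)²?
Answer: -323585/128 ≈ -2528.0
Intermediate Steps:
W = 16
K(X, O) = 16
1/(-128) + (-1*158)*K(0, 5) = 1/(-128) - 1*158*16 = -1/128 - 158*16 = -1/128 - 2528 = -323585/128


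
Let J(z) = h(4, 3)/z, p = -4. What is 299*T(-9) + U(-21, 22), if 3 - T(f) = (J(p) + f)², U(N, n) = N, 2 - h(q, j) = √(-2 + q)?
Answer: -209169/8 + 5681*√2/4 ≈ -24138.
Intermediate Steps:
h(q, j) = 2 - √(-2 + q)
J(z) = (2 - √2)/z (J(z) = (2 - √(-2 + 4))/z = (2 - √2)/z)
T(f) = 3 - (-½ + f + √2/4)² (T(f) = 3 - ((2 - √2)/(-4) + f)² = 3 - (-(2 - √2)/4 + f)² = 3 - ((-½ + √2/4) + f)² = 3 - (-½ + f + √2/4)²)
299*T(-9) + U(-21, 22) = 299*(3 - (-2 + √2 + 4*(-9))²/16) - 21 = 299*(3 - (-2 + √2 - 36)²/16) - 21 = 299*(3 - (-38 + √2)²/16) - 21 = (897 - 299*(-38 + √2)²/16) - 21 = 876 - 299*(-38 + √2)²/16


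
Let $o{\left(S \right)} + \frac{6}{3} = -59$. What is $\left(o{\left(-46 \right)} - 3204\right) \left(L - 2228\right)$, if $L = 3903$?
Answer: $-5468875$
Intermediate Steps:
$o{\left(S \right)} = -61$ ($o{\left(S \right)} = -2 - 59 = -61$)
$\left(o{\left(-46 \right)} - 3204\right) \left(L - 2228\right) = \left(-61 - 3204\right) \left(3903 - 2228\right) = \left(-3265\right) 1675 = -5468875$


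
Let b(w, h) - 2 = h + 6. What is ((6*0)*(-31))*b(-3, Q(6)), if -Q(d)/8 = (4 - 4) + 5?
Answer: 0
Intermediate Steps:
Q(d) = -40 (Q(d) = -8*((4 - 4) + 5) = -8*(0 + 5) = -8*5 = -40)
b(w, h) = 8 + h (b(w, h) = 2 + (h + 6) = 2 + (6 + h) = 8 + h)
((6*0)*(-31))*b(-3, Q(6)) = ((6*0)*(-31))*(8 - 40) = (0*(-31))*(-32) = 0*(-32) = 0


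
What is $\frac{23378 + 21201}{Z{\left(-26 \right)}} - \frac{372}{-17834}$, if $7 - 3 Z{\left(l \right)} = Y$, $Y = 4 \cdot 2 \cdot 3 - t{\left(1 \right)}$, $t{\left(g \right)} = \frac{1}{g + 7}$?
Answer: $- \frac{3180079174}{401265} \approx -7925.1$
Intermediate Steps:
$t{\left(g \right)} = \frac{1}{7 + g}$
$Y = \frac{191}{8}$ ($Y = 4 \cdot 2 \cdot 3 - \frac{1}{7 + 1} = 8 \cdot 3 - \frac{1}{8} = 24 - \frac{1}{8} = \frac{191}{8} \approx 23.875$)
$Z{\left(l \right)} = - \frac{45}{8}$ ($Z{\left(l \right)} = \frac{7}{3} - \frac{191}{24} = - \frac{45}{8}$)
$\frac{23378 + 21201}{Z{\left(-26 \right)}} - \frac{372}{-17834} = \frac{23378 + 21201}{- \frac{45}{8}} - \frac{372}{-17834} = 44579 \left(- \frac{8}{45}\right) - - \frac{186}{8917} = - \frac{356632}{45} + \frac{186}{8917} = - \frac{3180079174}{401265}$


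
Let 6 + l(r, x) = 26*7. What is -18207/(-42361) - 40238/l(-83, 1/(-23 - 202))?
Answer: -77332613/338888 ≈ -228.20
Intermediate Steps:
l(r, x) = 176 (l(r, x) = -6 + 26*7 = -6 + 182 = 176)
-18207/(-42361) - 40238/l(-83, 1/(-23 - 202)) = -18207/(-42361) - 40238/176 = -18207*(-1/42361) - 40238*1/176 = 18207/42361 - 1829/8 = -77332613/338888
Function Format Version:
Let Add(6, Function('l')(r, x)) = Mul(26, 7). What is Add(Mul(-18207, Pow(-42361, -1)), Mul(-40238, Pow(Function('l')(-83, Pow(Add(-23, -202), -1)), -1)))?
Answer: Rational(-77332613, 338888) ≈ -228.20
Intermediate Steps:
Function('l')(r, x) = 176 (Function('l')(r, x) = Add(-6, Mul(26, 7)) = Add(-6, 182) = 176)
Add(Mul(-18207, Pow(-42361, -1)), Mul(-40238, Pow(Function('l')(-83, Pow(Add(-23, -202), -1)), -1))) = Add(Mul(-18207, Pow(-42361, -1)), Mul(-40238, Pow(176, -1))) = Add(Mul(-18207, Rational(-1, 42361)), Mul(-40238, Rational(1, 176))) = Add(Rational(18207, 42361), Rational(-1829, 8)) = Rational(-77332613, 338888)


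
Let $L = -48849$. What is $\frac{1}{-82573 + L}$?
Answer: $- \frac{1}{131422} \approx -7.6091 \cdot 10^{-6}$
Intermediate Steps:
$\frac{1}{-82573 + L} = \frac{1}{-82573 - 48849} = \frac{1}{-131422} = - \frac{1}{131422}$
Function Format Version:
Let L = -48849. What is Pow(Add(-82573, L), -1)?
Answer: Rational(-1, 131422) ≈ -7.6091e-6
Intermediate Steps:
Pow(Add(-82573, L), -1) = Pow(Add(-82573, -48849), -1) = Pow(-131422, -1) = Rational(-1, 131422)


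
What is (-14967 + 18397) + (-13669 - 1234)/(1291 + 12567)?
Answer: 47518037/13858 ≈ 3428.9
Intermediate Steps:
(-14967 + 18397) + (-13669 - 1234)/(1291 + 12567) = 3430 - 14903/13858 = 47518037/13858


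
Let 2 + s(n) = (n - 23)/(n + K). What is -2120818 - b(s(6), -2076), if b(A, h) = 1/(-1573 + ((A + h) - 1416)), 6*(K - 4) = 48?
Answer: -193467380396/91223 ≈ -2.1208e+6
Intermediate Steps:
K = 12 (K = 4 + (1/6)*48 = 4 + 8 = 12)
s(n) = -2 + (-23 + n)/(12 + n) (s(n) = -2 + (n - 23)/(n + 12) = -2 + (-23 + n)/(12 + n))
b(A, h) = 1/(-2989 + A + h) (b(A, h) = 1/(-1573 + (-1416 + A + h)) = 1/(-2989 + A + h))
-2120818 - b(s(6), -2076) = -2120818 - 1/(-2989 + (-47 - 1*6)/(12 + 6) - 2076) = -2120818 - 1/(-2989 + (-47 - 6)/18 - 2076) = -2120818 - 1/(-2989 + (1/18)*(-53) - 2076) = -2120818 - 1/(-2989 - 53/18 - 2076) = -2120818 - 1/(-91223/18) = -2120818 - 1*(-18/91223) = -2120818 + 18/91223 = -193467380396/91223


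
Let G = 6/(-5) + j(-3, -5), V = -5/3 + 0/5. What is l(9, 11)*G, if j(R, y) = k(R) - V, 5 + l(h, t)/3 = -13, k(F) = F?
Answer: 684/5 ≈ 136.80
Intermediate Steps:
V = -5/3 (V = -5*1/3 + 0*(1/5) = -5/3 + 0 = -5/3 ≈ -1.6667)
l(h, t) = -54 (l(h, t) = -15 + 3*(-13) = -15 - 39 = -54)
j(R, y) = 5/3 + R (j(R, y) = R - 1*(-5/3) = R + 5/3 = 5/3 + R)
G = -38/15 (G = 6/(-5) + (5/3 - 3) = 6*(-1/5) - 4/3 = -6/5 - 4/3 = -38/15 ≈ -2.5333)
l(9, 11)*G = -54*(-38/15) = 684/5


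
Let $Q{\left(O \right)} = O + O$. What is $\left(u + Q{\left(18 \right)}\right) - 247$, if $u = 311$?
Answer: $100$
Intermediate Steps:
$Q{\left(O \right)} = 2 O$
$\left(u + Q{\left(18 \right)}\right) - 247 = \left(311 + 2 \cdot 18\right) - 247 = \left(311 + 36\right) - 247 = 347 - 247 = 100$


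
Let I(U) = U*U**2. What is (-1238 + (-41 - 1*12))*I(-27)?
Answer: 25410753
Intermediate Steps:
I(U) = U**3
(-1238 + (-41 - 1*12))*I(-27) = (-1238 + (-41 - 1*12))*(-27)**3 = (-1238 + (-41 - 12))*(-19683) = (-1238 - 53)*(-19683) = -1291*(-19683) = 25410753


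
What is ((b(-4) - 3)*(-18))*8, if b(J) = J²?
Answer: -1872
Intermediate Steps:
((b(-4) - 3)*(-18))*8 = (((-4)² - 3)*(-18))*8 = ((16 - 3)*(-18))*8 = (13*(-18))*8 = -234*8 = -1872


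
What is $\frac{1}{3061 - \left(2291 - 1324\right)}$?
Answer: $\frac{1}{2094} \approx 0.00047755$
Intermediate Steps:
$\frac{1}{3061 - \left(2291 - 1324\right)} = \frac{1}{3061 - 967} = \frac{1}{2094}$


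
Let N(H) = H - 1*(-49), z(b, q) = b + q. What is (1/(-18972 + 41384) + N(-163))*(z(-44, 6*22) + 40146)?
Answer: -51398271139/11206 ≈ -4.5867e+6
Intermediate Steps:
N(H) = 49 + H (N(H) = H + 49 = 49 + H)
(1/(-18972 + 41384) + N(-163))*(z(-44, 6*22) + 40146) = (1/(-18972 + 41384) + (49 - 163))*((-44 + 6*22) + 40146) = (1/22412 - 114)*((-44 + 132) + 40146) = (1/22412 - 114)*(88 + 40146) = -2554967/22412*40234 = -51398271139/11206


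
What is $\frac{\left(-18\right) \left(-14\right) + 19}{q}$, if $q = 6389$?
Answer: $\frac{271}{6389} \approx 0.042417$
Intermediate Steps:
$\frac{\left(-18\right) \left(-14\right) + 19}{q} = \frac{\left(-18\right) \left(-14\right) + 19}{6389} = \left(252 + 19\right) \frac{1}{6389} = 271 \cdot \frac{1}{6389} = \frac{271}{6389}$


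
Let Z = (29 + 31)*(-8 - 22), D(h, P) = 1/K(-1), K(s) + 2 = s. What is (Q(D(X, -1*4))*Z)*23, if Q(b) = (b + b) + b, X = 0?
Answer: 41400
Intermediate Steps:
K(s) = -2 + s
D(h, P) = -1/3 (D(h, P) = 1/(-2 - 1) = 1/(-3) = -1/3)
Q(b) = 3*b (Q(b) = 2*b + b = 3*b)
Z = -1800 (Z = 60*(-30) = -1800)
(Q(D(X, -1*4))*Z)*23 = ((3*(-1/3))*(-1800))*23 = -1*(-1800)*23 = 1800*23 = 41400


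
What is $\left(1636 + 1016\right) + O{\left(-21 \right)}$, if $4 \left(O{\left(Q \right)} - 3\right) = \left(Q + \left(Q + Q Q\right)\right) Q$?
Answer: $\frac{2241}{4} \approx 560.25$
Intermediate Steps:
$O{\left(Q \right)} = 3 + \frac{Q \left(Q^{2} + 2 Q\right)}{4}$ ($O{\left(Q \right)} = 3 + \frac{\left(Q + \left(Q + Q Q\right)\right) Q}{4} = 3 + \frac{\left(Q + \left(Q + Q^{2}\right)\right) Q}{4} = 3 + \frac{\left(Q^{2} + 2 Q\right) Q}{4} = 3 + \frac{Q \left(Q^{2} + 2 Q\right)}{4}$)
$\left(1636 + 1016\right) + O{\left(-21 \right)} = \left(1636 + 1016\right) + \left(3 + \frac{\left(-21\right)^{2}}{2} + \frac{\left(-21\right)^{3}}{4}\right) = 2652 + \left(3 + \frac{1}{2} \cdot 441 + \frac{1}{4} \left(-9261\right)\right) = 2652 + \left(3 + \frac{441}{2} - \frac{9261}{4}\right) = 2652 - \frac{8367}{4} = \frac{2241}{4}$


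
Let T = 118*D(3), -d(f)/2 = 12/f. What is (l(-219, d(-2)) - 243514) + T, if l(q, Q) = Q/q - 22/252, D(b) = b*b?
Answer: -2230074803/9198 ≈ -2.4245e+5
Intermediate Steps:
D(b) = b**2
d(f) = -24/f
l(q, Q) = -11/126 + Q/q (l(q, Q) = Q/q - 22*1/252 = Q/q - 11/126 = -11/126 + Q/q)
T = 1062 (T = 118*3**2 = 118*9 = 1062)
(l(-219, d(-2)) - 243514) + T = ((-11/126 - 24/(-2)/(-219)) - 243514) + 1062 = ((-11/126 - 24*(-1/2)*(-1/219)) - 243514) + 1062 = ((-11/126 + 12*(-1/219)) - 243514) + 1062 = ((-11/126 - 4/73) - 243514) + 1062 = (-1307/9198 - 243514) + 1062 = -2239843079/9198 + 1062 = -2230074803/9198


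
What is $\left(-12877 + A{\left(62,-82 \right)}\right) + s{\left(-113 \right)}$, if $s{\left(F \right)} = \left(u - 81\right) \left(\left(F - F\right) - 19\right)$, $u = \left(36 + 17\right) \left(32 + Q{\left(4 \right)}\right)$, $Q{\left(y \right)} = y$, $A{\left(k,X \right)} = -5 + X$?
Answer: $-47677$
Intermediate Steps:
$u = 1908$ ($u = \left(36 + 17\right) \left(32 + 4\right) = 53 \cdot 36 = 1908$)
$s{\left(F \right)} = -34713$ ($s{\left(F \right)} = \left(1908 - 81\right) \left(\left(F - F\right) - 19\right) = 1827 \left(0 - 19\right) = 1827 \left(-19\right) = -34713$)
$\left(-12877 + A{\left(62,-82 \right)}\right) + s{\left(-113 \right)} = \left(-12877 - 87\right) - 34713 = -12964 - 34713 = -47677$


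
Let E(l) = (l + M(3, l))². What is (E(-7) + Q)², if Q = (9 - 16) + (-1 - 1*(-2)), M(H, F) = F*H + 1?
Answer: 522729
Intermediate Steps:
M(H, F) = 1 + F*H
Q = -6 (Q = -7 + (-1 + 2) = -7 + 1 = -6)
E(l) = (1 + 4*l)² (E(l) = (l + (1 + l*3))² = (l + (1 + 3*l))² = (1 + 4*l)²)
(E(-7) + Q)² = ((1 + 4*(-7))² - 6)² = ((1 - 28)² - 6)² = ((-27)² - 6)² = (729 - 6)² = 723² = 522729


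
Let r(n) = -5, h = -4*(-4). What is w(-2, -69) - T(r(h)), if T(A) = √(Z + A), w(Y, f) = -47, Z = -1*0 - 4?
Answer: -47 - 3*I ≈ -47.0 - 3.0*I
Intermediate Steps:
Z = -4 (Z = 0 - 4 = -4)
h = 16
T(A) = √(-4 + A)
w(-2, -69) - T(r(h)) = -47 - √(-4 - 5) = -47 - √(-9) = -47 - 3*I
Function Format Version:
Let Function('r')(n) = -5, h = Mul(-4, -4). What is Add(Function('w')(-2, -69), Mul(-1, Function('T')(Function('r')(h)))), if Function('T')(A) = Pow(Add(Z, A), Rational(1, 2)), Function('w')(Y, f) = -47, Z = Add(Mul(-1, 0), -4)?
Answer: Add(-47, Mul(-3, I)) ≈ Add(-47.000, Mul(-3.0000, I))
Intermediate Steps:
Z = -4 (Z = Add(0, -4) = -4)
h = 16
Function('T')(A) = Pow(Add(-4, A), Rational(1, 2))
Add(Function('w')(-2, -69), Mul(-1, Function('T')(Function('r')(h)))) = Add(-47, Mul(-1, Pow(Add(-4, -5), Rational(1, 2)))) = Add(-47, Mul(-1, Pow(-9, Rational(1, 2)))) = Add(-47, Mul(-1, Mul(3, I))) = Add(-47, Mul(-3, I))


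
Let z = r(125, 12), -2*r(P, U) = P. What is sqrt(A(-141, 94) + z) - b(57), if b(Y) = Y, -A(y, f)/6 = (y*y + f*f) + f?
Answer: -57 + I*sqrt(691714)/2 ≈ -57.0 + 415.85*I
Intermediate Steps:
r(P, U) = -P/2
A(y, f) = -6*f - 6*f**2 - 6*y**2 (A(y, f) = -6*((y*y + f*f) + f) = -6*((y**2 + f**2) + f) = -6*((f**2 + y**2) + f) = -6*(f + f**2 + y**2) = -6*f - 6*f**2 - 6*y**2)
z = -125/2 (z = -1/2*125 = -125/2 ≈ -62.500)
sqrt(A(-141, 94) + z) - b(57) = sqrt((-6*94 - 6*94**2 - 6*(-141)**2) - 125/2) - 1*57 = sqrt((-564 - 6*8836 - 6*19881) - 125/2) - 57 = sqrt((-564 - 53016 - 119286) - 125/2) - 57 = sqrt(-172866 - 125/2) - 57 = sqrt(-345857/2) - 57 = I*sqrt(691714)/2 - 57 = -57 + I*sqrt(691714)/2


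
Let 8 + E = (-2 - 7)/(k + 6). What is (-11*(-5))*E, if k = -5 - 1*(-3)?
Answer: -2255/4 ≈ -563.75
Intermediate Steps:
k = -2 (k = -5 + 3 = -2)
E = -41/4 (E = -8 + (-2 - 7)/(-2 + 6) = -8 - 9/4 = -41/4 ≈ -10.250)
(-11*(-5))*E = -11*(-5)*(-41/4) = 55*(-41/4) = -2255/4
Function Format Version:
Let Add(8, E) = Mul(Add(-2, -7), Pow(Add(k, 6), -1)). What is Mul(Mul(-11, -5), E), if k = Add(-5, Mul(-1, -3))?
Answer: Rational(-2255, 4) ≈ -563.75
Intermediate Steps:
k = -2 (k = Add(-5, 3) = -2)
E = Rational(-41, 4) (E = Add(-8, Mul(Add(-2, -7), Pow(Add(-2, 6), -1))) = Add(-8, Mul(-9, Pow(4, -1))) = Add(-8, Mul(-9, Rational(1, 4))) = Add(-8, Rational(-9, 4)) = Rational(-41, 4) ≈ -10.250)
Mul(Mul(-11, -5), E) = Mul(Mul(-11, -5), Rational(-41, 4)) = Mul(55, Rational(-41, 4)) = Rational(-2255, 4)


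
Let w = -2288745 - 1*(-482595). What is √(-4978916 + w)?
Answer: I*√6785066 ≈ 2604.8*I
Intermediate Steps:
w = -1806150 (w = -2288745 + 482595 = -1806150)
√(-4978916 + w) = √(-4978916 - 1806150) = √(-6785066) = I*√6785066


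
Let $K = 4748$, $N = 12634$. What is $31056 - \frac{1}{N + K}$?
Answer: $\frac{539815391}{17382} \approx 31056.0$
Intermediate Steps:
$31056 - \frac{1}{N + K} = 31056 - \frac{1}{12634 + 4748} = 31056 - \frac{1}{17382} = \frac{539815391}{17382}$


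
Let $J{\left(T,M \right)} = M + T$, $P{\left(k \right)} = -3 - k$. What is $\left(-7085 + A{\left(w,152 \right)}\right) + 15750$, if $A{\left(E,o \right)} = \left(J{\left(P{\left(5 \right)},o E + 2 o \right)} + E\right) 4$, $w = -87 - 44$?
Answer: $-70323$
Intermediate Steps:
$w = -131$ ($w = -87 - 44 = -131$)
$A{\left(E,o \right)} = -32 + 4 E + 8 o + 4 E o$ ($A{\left(E,o \right)} = \left(\left(\left(o E + 2 o\right) - 8\right) + E\right) 4 = \left(\left(\left(E o + 2 o\right) - 8\right) + E\right) 4 = \left(\left(\left(2 o + E o\right) - 8\right) + E\right) 4 = \left(\left(-8 + 2 o + E o\right) + E\right) 4 = \left(-8 + E + 2 o + E o\right) 4 = -32 + 4 E + 8 o + 4 E o$)
$\left(-7085 + A{\left(w,152 \right)}\right) + 15750 = \left(-7085 + \left(-32 + 4 \left(-131\right) + 4 \cdot 152 \left(2 - 131\right)\right)\right) + 15750 = \left(-7085 - \left(556 + 78432\right)\right) + 15750 = \left(-7085 - 78988\right) + 15750 = -86073 + 15750 = -70323$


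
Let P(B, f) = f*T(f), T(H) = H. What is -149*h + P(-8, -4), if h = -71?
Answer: 10595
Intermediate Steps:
P(B, f) = f² (P(B, f) = f*f = f²)
-149*h + P(-8, -4) = -149*(-71) + (-4)² = 10579 + 16 = 10595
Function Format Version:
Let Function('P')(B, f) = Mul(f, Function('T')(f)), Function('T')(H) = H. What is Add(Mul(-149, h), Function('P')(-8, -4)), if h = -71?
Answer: 10595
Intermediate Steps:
Function('P')(B, f) = Pow(f, 2) (Function('P')(B, f) = Mul(f, f) = Pow(f, 2))
Add(Mul(-149, h), Function('P')(-8, -4)) = Add(Mul(-149, -71), Pow(-4, 2)) = Add(10579, 16) = 10595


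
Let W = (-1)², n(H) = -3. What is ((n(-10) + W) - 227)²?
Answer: 52441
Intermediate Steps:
W = 1
((n(-10) + W) - 227)² = ((-3 + 1) - 227)² = (-2 - 227)² = (-229)² = 52441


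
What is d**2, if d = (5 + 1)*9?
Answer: 2916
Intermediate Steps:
d = 54 (d = 6*9 = 54)
d**2 = 54**2 = 2916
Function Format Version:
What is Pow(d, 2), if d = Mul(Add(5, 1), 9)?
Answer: 2916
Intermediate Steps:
d = 54 (d = Mul(6, 9) = 54)
Pow(d, 2) = Pow(54, 2) = 2916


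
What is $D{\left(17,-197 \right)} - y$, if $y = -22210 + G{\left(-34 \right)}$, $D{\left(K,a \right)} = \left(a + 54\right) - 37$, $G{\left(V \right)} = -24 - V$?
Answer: $22020$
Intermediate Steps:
$D{\left(K,a \right)} = 17 + a$ ($D{\left(K,a \right)} = \left(54 + a\right) - 37 = 17 + a$)
$y = -22200$ ($y = -22210 - -10 = -22210 + \left(-24 + 34\right) = -22210 + 10 = -22200$)
$D{\left(17,-197 \right)} - y = \left(17 - 197\right) - -22200 = -180 + 22200 = 22020$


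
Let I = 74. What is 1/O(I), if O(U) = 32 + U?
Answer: 1/106 ≈ 0.0094340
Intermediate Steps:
1/O(I) = 1/(32 + 74) = 1/106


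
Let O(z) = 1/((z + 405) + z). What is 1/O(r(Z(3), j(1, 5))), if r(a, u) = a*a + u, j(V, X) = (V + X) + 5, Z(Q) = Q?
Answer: 445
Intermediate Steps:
j(V, X) = 5 + V + X
r(a, u) = u + a² (r(a, u) = a² + u = u + a²)
O(z) = 1/(405 + 2*z) (O(z) = 1/((405 + z) + z) = 1/(405 + 2*z))
1/O(r(Z(3), j(1, 5))) = 1/(1/(405 + 2*((5 + 1 + 5) + 3²))) = 1/(1/(405 + 2*(11 + 9))) = 1/(1/(405 + 2*20)) = 1/(1/(405 + 40)) = 1/(1/445) = 445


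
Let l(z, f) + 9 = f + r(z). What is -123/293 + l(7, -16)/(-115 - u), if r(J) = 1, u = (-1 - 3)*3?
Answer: -5637/30179 ≈ -0.18679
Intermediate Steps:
u = -12 (u = -4*3 = -12)
l(z, f) = -8 + f (l(z, f) = -9 + (f + 1) = -9 + (1 + f) = -8 + f)
-123/293 + l(7, -16)/(-115 - u) = -123/293 + (-8 - 16)/(-115 - 1*(-12)) = -123*1/293 - 24/(-115 + 12) = -123/293 - 24/(-103) = -123/293 - 24*(-1/103) = -123/293 + 24/103 = -5637/30179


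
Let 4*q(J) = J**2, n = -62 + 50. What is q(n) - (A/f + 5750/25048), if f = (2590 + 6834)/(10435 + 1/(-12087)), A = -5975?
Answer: 4782908045573/719043543 ≈ 6651.8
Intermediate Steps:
f = 28476972/31531961 (f = 9424/(10435 - 1/12087) = 9424/(126127844/12087) = 9424*(12087/126127844) = 28476972/31531961 ≈ 0.90311)
n = -12
q(J) = J**2/4
q(n) - (A/f + 5750/25048) = (1/4)*(-12)**2 - (-5975/28476972/31531961 + 5750/25048) = (1/4)*144 - (-5975*31531961/28476972 + 5750*(1/25048)) = 36 - (-188403466975/28476972 + 2875/12524) = 36 - 1*(-4757022478025/719043543) = 36 + 4757022478025/719043543 = 4782908045573/719043543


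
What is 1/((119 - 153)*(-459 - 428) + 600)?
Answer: 1/30758 ≈ 3.2512e-5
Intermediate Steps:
1/((119 - 153)*(-459 - 428) + 600) = 1/(-34*(-887) + 600) = 1/(30158 + 600) = 1/30758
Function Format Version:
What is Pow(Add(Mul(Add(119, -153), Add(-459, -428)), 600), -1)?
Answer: Rational(1, 30758) ≈ 3.2512e-5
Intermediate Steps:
Pow(Add(Mul(Add(119, -153), Add(-459, -428)), 600), -1) = Pow(Add(Mul(-34, -887), 600), -1) = Pow(Add(30158, 600), -1) = Pow(30758, -1) = Rational(1, 30758)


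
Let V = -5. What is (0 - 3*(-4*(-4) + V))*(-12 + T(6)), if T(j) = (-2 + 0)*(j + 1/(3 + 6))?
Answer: 2398/3 ≈ 799.33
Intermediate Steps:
T(j) = -2/9 - 2*j (T(j) = -2*(j + 1/9) = -2*(j + ⅑) = -2*(⅑ + j) = -2/9 - 2*j)
(0 - 3*(-4*(-4) + V))*(-12 + T(6)) = (0 - 3*(-4*(-4) - 5))*(-12 + (-2/9 - 2*6)) = (0 - 3*(16 - 5))*(-12 + (-2/9 - 12)) = (0 - 3*11)*(-12 - 110/9) = (0 - 33)*(-218/9) = -33*(-218/9) = 2398/3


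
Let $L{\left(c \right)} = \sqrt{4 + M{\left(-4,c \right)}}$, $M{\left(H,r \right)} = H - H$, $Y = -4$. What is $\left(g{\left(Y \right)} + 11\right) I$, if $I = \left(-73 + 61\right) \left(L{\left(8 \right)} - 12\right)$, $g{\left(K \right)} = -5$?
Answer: $720$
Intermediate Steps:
$M{\left(H,r \right)} = 0$
$L{\left(c \right)} = 2$ ($L{\left(c \right)} = \sqrt{4 + 0} = \sqrt{4} = 2$)
$I = 120$ ($I = \left(-73 + 61\right) \left(2 - 12\right) = \left(-12\right) \left(-10\right) = 120$)
$\left(g{\left(Y \right)} + 11\right) I = \left(-5 + 11\right) 120 = 6 \cdot 120 = 720$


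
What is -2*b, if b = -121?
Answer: 242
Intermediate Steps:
-2*b = -2*(-121) = 242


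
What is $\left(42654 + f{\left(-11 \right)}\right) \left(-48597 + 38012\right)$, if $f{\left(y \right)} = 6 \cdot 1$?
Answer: $-451556100$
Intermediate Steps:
$f{\left(y \right)} = 6$
$\left(42654 + f{\left(-11 \right)}\right) \left(-48597 + 38012\right) = \left(42654 + 6\right) \left(-48597 + 38012\right) = 42660 \left(-10585\right) = -451556100$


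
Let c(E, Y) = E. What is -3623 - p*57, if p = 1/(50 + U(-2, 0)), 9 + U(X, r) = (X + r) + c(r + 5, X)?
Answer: -159469/44 ≈ -3624.3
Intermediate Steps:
U(X, r) = -4 + X + 2*r (U(X, r) = -9 + ((X + r) + (r + 5)) = -9 + ((X + r) + (5 + r)) = -9 + (5 + X + 2*r) = -4 + X + 2*r)
p = 1/44 (p = 1/(50 + (-4 - 2 + 2*0)) = 1/(50 + (-4 - 2 + 0)) = 1/(50 - 6) = 1/44 ≈ 0.022727)
-3623 - p*57 = -3623 - 57/44 = -159469/44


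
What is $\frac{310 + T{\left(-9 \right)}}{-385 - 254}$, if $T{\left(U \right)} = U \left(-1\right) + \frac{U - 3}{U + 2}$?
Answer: $- \frac{2245}{4473} \approx -0.5019$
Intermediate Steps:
$T{\left(U \right)} = - U + \frac{-3 + U}{2 + U}$
$\frac{310 + T{\left(-9 \right)}}{-385 - 254} = \frac{310 + \frac{-3 - -9 - \left(-9\right)^{2}}{2 - 9}}{-385 - 254} = \frac{310 + \frac{-3 + 9 - 81}{-7}}{-639} = \left(310 - \frac{-3 + 9 - 81}{7}\right) \left(- \frac{1}{639}\right) = \left(310 - - \frac{75}{7}\right) \left(- \frac{1}{639}\right) = \left(310 + \frac{75}{7}\right) \left(- \frac{1}{639}\right) = \frac{2245}{7} \left(- \frac{1}{639}\right) = - \frac{2245}{4473}$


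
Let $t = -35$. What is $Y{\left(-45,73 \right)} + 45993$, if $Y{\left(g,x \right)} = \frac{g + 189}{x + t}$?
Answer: $\frac{873939}{19} \approx 45997.0$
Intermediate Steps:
$Y{\left(g,x \right)} = \frac{189 + g}{-35 + x}$ ($Y{\left(g,x \right)} = \frac{g + 189}{x - 35} = \frac{189 + g}{-35 + x}$)
$Y{\left(-45,73 \right)} + 45993 = \frac{189 - 45}{-35 + 73} + 45993 = \frac{1}{38} \cdot 144 + 45993 = \frac{72}{19} + 45993 = \frac{873939}{19}$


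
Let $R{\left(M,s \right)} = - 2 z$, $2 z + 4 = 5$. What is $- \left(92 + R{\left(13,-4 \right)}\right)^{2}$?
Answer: $-8281$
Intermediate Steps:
$z = \frac{1}{2}$ ($z = -2 + \frac{1}{2} \cdot 5 = -2 + \frac{5}{2} = \frac{1}{2} \approx 0.5$)
$R{\left(M,s \right)} = -1$ ($R{\left(M,s \right)} = \left(-2\right) \frac{1}{2} = -1$)
$- \left(92 + R{\left(13,-4 \right)}\right)^{2} = - \left(92 - 1\right)^{2} = - 91^{2} = \left(-1\right) 8281 = -8281$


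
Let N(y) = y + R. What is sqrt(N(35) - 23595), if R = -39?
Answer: I*sqrt(23599) ≈ 153.62*I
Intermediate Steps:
N(y) = -39 + y (N(y) = y - 39 = -39 + y)
sqrt(N(35) - 23595) = sqrt((-39 + 35) - 23595) = sqrt(-4 - 23595) = sqrt(-23599) = I*sqrt(23599)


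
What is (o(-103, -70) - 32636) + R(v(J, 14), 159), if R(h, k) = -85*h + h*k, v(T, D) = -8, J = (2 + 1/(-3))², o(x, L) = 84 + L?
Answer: -33214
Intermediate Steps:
J = 25/9 (J = (2 - ⅓)² = (5/3)² = 25/9 ≈ 2.7778)
(o(-103, -70) - 32636) + R(v(J, 14), 159) = ((84 - 70) - 32636) - 8*(-85 + 159) = (14 - 32636) - 8*74 = -32622 - 592 = -33214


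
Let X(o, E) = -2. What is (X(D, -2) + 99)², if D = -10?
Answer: 9409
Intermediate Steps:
(X(D, -2) + 99)² = (-2 + 99)² = 97² = 9409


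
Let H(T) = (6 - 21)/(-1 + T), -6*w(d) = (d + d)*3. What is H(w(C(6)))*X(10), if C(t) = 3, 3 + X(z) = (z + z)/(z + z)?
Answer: -15/2 ≈ -7.5000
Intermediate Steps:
X(z) = -2 (X(z) = -3 + (z + z)/(z + z) = -3 + (2*z)/((2*z)) = -3 + (2*z)*(1/(2*z)) = -3 + 1 = -2)
w(d) = -d (w(d) = -(d + d)*3/6 = -2*d*3/6 = -d)
H(T) = -15/(-1 + T)
H(w(C(6)))*X(10) = -15/(-1 - 1*3)*(-2) = -15/(-1 - 3)*(-2) = -15/(-4)*(-2) = -15*(-¼)*(-2) = (15/4)*(-2) = -15/2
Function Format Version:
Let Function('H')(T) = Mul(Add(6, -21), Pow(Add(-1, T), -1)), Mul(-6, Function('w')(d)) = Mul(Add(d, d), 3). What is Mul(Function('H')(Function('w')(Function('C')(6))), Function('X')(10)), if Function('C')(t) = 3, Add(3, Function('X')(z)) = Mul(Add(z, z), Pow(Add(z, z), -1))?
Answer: Rational(-15, 2) ≈ -7.5000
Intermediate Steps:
Function('X')(z) = -2 (Function('X')(z) = Add(-3, Mul(Add(z, z), Pow(Add(z, z), -1))) = Add(-3, Mul(Mul(2, z), Pow(Mul(2, z), -1))) = Add(-3, Mul(Mul(2, z), Mul(Rational(1, 2), Pow(z, -1)))) = Add(-3, 1) = -2)
Function('w')(d) = Mul(-1, d) (Function('w')(d) = Mul(Rational(-1, 6), Mul(Add(d, d), 3)) = Mul(Rational(-1, 6), Mul(Mul(2, d), 3)) = Mul(Rational(-1, 6), Mul(6, d)) = Mul(-1, d))
Function('H')(T) = Mul(-15, Pow(Add(-1, T), -1))
Mul(Function('H')(Function('w')(Function('C')(6))), Function('X')(10)) = Mul(Mul(-15, Pow(Add(-1, Mul(-1, 3)), -1)), -2) = Mul(Mul(-15, Pow(Add(-1, -3), -1)), -2) = Mul(Mul(-15, Pow(-4, -1)), -2) = Mul(Mul(-15, Rational(-1, 4)), -2) = Mul(Rational(15, 4), -2) = Rational(-15, 2)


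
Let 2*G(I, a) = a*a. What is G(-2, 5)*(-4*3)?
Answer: -150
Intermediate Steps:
G(I, a) = a²/2 (G(I, a) = (a*a)/2 = a²/2)
G(-2, 5)*(-4*3) = ((½)*5²)*(-4*3) = ((½)*25)*(-12) = (25/2)*(-12) = -150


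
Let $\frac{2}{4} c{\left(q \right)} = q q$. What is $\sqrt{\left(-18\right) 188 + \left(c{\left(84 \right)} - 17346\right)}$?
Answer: $i \sqrt{6618} \approx 81.351 i$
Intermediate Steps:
$c{\left(q \right)} = 2 q^{2}$ ($c{\left(q \right)} = 2 q q = 2 q^{2}$)
$\sqrt{\left(-18\right) 188 + \left(c{\left(84 \right)} - 17346\right)} = \sqrt{\left(-18\right) 188 + \left(2 \cdot 84^{2} - 17346\right)} = \sqrt{-3384 + \left(2 \cdot 7056 - 17346\right)} = \sqrt{-3384 + \left(14112 - 17346\right)} = \sqrt{-3384 - 3234} = \sqrt{-6618} = i \sqrt{6618}$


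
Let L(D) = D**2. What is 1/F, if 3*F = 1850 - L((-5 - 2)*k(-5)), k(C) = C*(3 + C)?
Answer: -3/3050 ≈ -0.00098361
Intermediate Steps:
F = -3050/3 (F = (1850 - ((-5 - 2)*(-5*(3 - 5)))**2)/3 = (1850 - (-(-35)*(-2))**2)/3 = (1850 - (-7*10)**2)/3 = (1850 - 1*(-70)**2)/3 = (1850 - 1*4900)/3 = (1850 - 4900)/3 = (1/3)*(-3050) = -3050/3 ≈ -1016.7)
1/F = 1/(-3050/3) = -3/3050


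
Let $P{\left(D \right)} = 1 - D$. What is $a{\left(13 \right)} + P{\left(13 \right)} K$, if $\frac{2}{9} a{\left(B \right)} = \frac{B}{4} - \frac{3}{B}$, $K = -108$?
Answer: $\frac{136197}{104} \approx 1309.6$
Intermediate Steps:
$a{\left(B \right)} = - \frac{27}{2 B} + \frac{9 B}{8}$ ($a{\left(B \right)} = \frac{9 \left(\frac{B}{4} - \frac{3}{B}\right)}{2} = \frac{9 \left(- \frac{3}{B} + \frac{B}{4}\right)}{2} = - \frac{27}{2 B} + \frac{9 B}{8}$)
$a{\left(13 \right)} + P{\left(13 \right)} K = \frac{9 \left(-12 + 13^{2}\right)}{8 \cdot 13} + \left(1 - 13\right) \left(-108\right) = \frac{9}{8} \cdot \frac{1}{13} \left(-12 + 169\right) + \left(1 - 13\right) \left(-108\right) = \frac{9}{8} \cdot \frac{1}{13} \cdot 157 - -1296 = \frac{1413}{104} + 1296 = \frac{136197}{104}$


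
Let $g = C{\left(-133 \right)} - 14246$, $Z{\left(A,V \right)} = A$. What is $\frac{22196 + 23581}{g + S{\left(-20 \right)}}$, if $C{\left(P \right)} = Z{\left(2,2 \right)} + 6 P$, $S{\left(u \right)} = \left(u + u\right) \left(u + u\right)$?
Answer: $- \frac{45777}{13442} \approx -3.4055$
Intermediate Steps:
$S{\left(u \right)} = 4 u^{2}$ ($S{\left(u \right)} = 2 u 2 u = 4 u^{2}$)
$C{\left(P \right)} = 2 + 6 P$
$g = -15042$ ($g = \left(2 + 6 \left(-133\right)\right) - 14246 = \left(2 - 798\right) - 14246 = -796 - 14246 = -15042$)
$\frac{22196 + 23581}{g + S{\left(-20 \right)}} = \frac{22196 + 23581}{-15042 + 4 \left(-20\right)^{2}} = \frac{45777}{-15042 + 4 \cdot 400} = \frac{45777}{-15042 + 1600} = \frac{45777}{-13442} = 45777 \left(- \frac{1}{13442}\right) = - \frac{45777}{13442}$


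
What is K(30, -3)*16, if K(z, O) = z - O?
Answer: 528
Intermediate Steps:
K(30, -3)*16 = (30 - 1*(-3))*16 = (30 + 3)*16 = 33*16 = 528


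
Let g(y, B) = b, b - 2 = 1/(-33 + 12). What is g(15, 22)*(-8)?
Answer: -328/21 ≈ -15.619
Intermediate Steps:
b = 41/21 (b = 2 + 1/(-33 + 12) = 2 + 1/(-21) = 2 - 1/21 = 41/21 ≈ 1.9524)
g(y, B) = 41/21
g(15, 22)*(-8) = (41/21)*(-8) = -328/21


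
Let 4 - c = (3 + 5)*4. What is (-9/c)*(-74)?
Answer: -333/14 ≈ -23.786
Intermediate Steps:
c = -28 (c = 4 - (3 + 5)*4 = 4 - 8*4 = 4 - 1*32 = 4 - 32 = -28)
(-9/c)*(-74) = (-9/(-28))*(-74) = -1/28*(-9)*(-74) = (9/28)*(-74) = -333/14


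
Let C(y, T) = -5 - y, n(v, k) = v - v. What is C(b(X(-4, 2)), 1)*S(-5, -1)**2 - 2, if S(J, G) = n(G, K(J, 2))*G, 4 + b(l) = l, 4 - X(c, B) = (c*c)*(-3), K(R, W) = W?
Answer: -2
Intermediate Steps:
X(c, B) = 4 + 3*c**2 (X(c, B) = 4 - c*c*(-3) = 4 - c**2*(-3) = 4 - (-3)*c**2 = 4 + 3*c**2)
b(l) = -4 + l
n(v, k) = 0
S(J, G) = 0 (S(J, G) = 0*G = 0)
C(b(X(-4, 2)), 1)*S(-5, -1)**2 - 2 = (-5 - (-4 + (4 + 3*(-4)**2)))*0**2 - 2 = (-5 - (-4 + (4 + 3*16)))*0 - 2 = (-5 - (-4 + (4 + 48)))*0 - 2 = (-5 - (-4 + 52))*0 - 2 = (-5 - 1*48)*0 - 2 = (-5 - 48)*0 - 2 = -53*0 - 2 = 0 - 2 = -2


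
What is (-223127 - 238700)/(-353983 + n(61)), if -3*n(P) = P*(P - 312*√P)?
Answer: 12102176535/9127518938 + 108067518*√61/4563759469 ≈ 1.5108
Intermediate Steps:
n(P) = -P*(P - 312*√P)/3
(-223127 - 238700)/(-353983 + n(61)) = (-223127 - 238700)/(-353983 + (104*61^(3/2) - ⅓*61²)) = -461827/(-353983 + (104*(61*√61) - ⅓*3721)) = -461827/(-353983 + (6344*√61 - 3721/3)) = -461827/(-353983 + (-3721/3 + 6344*√61)) = -461827/(-1065670/3 + 6344*√61)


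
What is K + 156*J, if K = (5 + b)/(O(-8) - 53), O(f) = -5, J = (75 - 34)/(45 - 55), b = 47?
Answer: -92872/145 ≈ -640.50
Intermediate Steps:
J = -41/10 (J = 41/(-10) = 41*(-⅒) = -41/10 ≈ -4.1000)
K = -26/29 (K = (5 + 47)/(-5 - 53) = 52/(-58) = 52*(-1/58) = -26/29 ≈ -0.89655)
K + 156*J = -26/29 + 156*(-41/10) = -26/29 - 3198/5 = -92872/145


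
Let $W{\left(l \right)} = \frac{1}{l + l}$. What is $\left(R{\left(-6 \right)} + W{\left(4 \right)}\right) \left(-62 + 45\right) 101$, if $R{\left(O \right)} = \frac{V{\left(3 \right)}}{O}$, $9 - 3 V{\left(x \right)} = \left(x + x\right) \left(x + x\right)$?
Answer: $- \frac{22321}{8} \approx -2790.1$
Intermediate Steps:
$V{\left(x \right)} = 3 - \frac{4 x^{2}}{3}$ ($V{\left(x \right)} = 3 - \frac{\left(x + x\right) \left(x + x\right)}{3} = 3 - \frac{2 x 2 x}{3} = 3 - \frac{4 x^{2}}{3}$)
$R{\left(O \right)} = - \frac{9}{O}$ ($R{\left(O \right)} = \frac{3 - \frac{4 \cdot 3^{2}}{3}}{O} = \frac{3 - 12}{O} = - \frac{9}{O}$)
$W{\left(l \right)} = \frac{1}{2 l}$
$\left(R{\left(-6 \right)} + W{\left(4 \right)}\right) \left(-62 + 45\right) 101 = \left(- \frac{9}{-6} + \frac{1}{2 \cdot 4}\right) \left(-62 + 45\right) 101 = \left(\left(-9\right) \left(- \frac{1}{6}\right) + \frac{1}{2} \cdot \frac{1}{4}\right) \left(-17\right) 101 = \left(\frac{3}{2} + \frac{1}{8}\right) \left(-17\right) 101 = \frac{13}{8} \left(-17\right) 101 = \left(- \frac{221}{8}\right) 101 = - \frac{22321}{8}$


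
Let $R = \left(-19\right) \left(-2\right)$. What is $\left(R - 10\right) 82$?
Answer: $2296$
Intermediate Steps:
$R = 38$
$\left(R - 10\right) 82 = \left(38 - 10\right) 82 = 28 \cdot 82 = 2296$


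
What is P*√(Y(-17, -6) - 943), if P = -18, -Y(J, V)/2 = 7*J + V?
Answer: -54*I*√77 ≈ -473.85*I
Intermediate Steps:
Y(J, V) = -14*J - 2*V (Y(J, V) = -2*(7*J + V) = -2*(V + 7*J) = -14*J - 2*V)
P*√(Y(-17, -6) - 943) = -18*√((-14*(-17) - 2*(-6)) - 943) = -18*√((238 + 12) - 943) = -18*√(250 - 943) = -54*I*√77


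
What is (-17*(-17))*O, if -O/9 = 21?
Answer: -54621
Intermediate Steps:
O = -189 (O = -9*21 = -189)
(-17*(-17))*O = -17*(-17)*(-189) = 289*(-189) = -54621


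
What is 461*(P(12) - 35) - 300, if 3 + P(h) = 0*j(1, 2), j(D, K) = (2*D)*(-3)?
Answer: -17818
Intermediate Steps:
j(D, K) = -6*D
P(h) = -3 (P(h) = -3 + 0*(-6*1) = -3 + 0*(-6) = -3 + 0 = -3)
461*(P(12) - 35) - 300 = 461*(-3 - 35) - 300 = 461*(-38) - 300 = -17518 - 300 = -17818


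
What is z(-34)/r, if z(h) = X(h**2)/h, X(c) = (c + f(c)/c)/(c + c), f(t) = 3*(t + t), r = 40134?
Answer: -581/1577426736 ≈ -3.6832e-7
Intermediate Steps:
f(t) = 6*t (f(t) = 3*(2*t) = 6*t)
X(c) = (6 + c)/(2*c) (X(c) = (c + (6*c)/c)/(c + c) = (c + 6)/((2*c)) = (1/(2*c))*(6 + c) = (6 + c)/(2*c))
z(h) = (6 + h**2)/(2*h**3) (z(h) = ((6 + h**2)/(2*(h**2)))/h = ((6 + h**2)/(2*h**2))/h = (6 + h**2)/(2*h**3))
z(-34)/r = ((1/2)*(6 + (-34)**2)/(-34)**3)/40134 = ((1/2)*(-1/39304)*(6 + 1156))*(1/40134) = ((1/2)*(-1/39304)*1162)*(1/40134) = -581/39304*1/40134 = -581/1577426736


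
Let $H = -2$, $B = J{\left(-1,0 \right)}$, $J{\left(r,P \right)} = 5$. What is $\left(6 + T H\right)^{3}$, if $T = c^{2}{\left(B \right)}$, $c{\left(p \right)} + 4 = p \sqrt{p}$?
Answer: $-47520576 + 20842240 \sqrt{5} \approx -9.1591 \cdot 10^{5}$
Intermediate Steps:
$B = 5$
$c{\left(p \right)} = -4 + p^{\frac{3}{2}}$ ($c{\left(p \right)} = -4 + p \sqrt{p} = -4 + p^{\frac{3}{2}}$)
$T = \left(-4 + 5 \sqrt{5}\right)^{2}$ ($T = \left(-4 + 5^{\frac{3}{2}}\right)^{2} = \left(-4 + 5 \sqrt{5}\right)^{2} \approx 51.557$)
$\left(6 + T H\right)^{3} = \left(6 + \left(141 - 40 \sqrt{5}\right) \left(-2\right)\right)^{3} = \left(6 - \left(282 - 80 \sqrt{5}\right)\right)^{3} = \left(-276 + 80 \sqrt{5}\right)^{3}$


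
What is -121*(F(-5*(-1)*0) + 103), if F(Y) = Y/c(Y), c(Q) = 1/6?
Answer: -12463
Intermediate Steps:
c(Q) = 1/6
F(Y) = 6*Y (F(Y) = Y/(1/6) = Y*6 = 6*Y)
-121*(F(-5*(-1)*0) + 103) = -121*(6*(-5*(-1)*0) + 103) = -121*(6*(5*0) + 103) = -121*(6*0 + 103) = -121*(0 + 103) = -121*103 = -12463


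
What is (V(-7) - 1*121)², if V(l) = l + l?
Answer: 18225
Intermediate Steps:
V(l) = 2*l
(V(-7) - 1*121)² = (2*(-7) - 1*121)² = (-14 - 121)² = (-135)² = 18225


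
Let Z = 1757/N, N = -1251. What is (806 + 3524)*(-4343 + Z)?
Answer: -23532900500/1251 ≈ -1.8811e+7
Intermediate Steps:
Z = -1757/1251 (Z = 1757/(-1251) = 1757*(-1/1251) = -1757/1251 ≈ -1.4045)
(806 + 3524)*(-4343 + Z) = (806 + 3524)*(-4343 - 1757/1251) = 4330*(-5434850/1251) = -23532900500/1251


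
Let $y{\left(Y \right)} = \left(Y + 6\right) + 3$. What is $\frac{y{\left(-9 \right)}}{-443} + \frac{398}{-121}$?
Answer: $- \frac{398}{121} \approx -3.2893$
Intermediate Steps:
$y{\left(Y \right)} = 9 + Y$ ($y{\left(Y \right)} = \left(6 + Y\right) + 3 = 9 + Y$)
$\frac{y{\left(-9 \right)}}{-443} + \frac{398}{-121} = \frac{9 - 9}{-443} + \frac{398}{-121} = 0 \left(- \frac{1}{443}\right) + 398 \left(- \frac{1}{121}\right) = 0 - \frac{398}{121} = - \frac{398}{121}$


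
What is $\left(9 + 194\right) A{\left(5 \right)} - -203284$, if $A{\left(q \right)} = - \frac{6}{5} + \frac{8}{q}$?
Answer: $\frac{1016826}{5} \approx 2.0337 \cdot 10^{5}$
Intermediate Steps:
$A{\left(q \right)} = - \frac{6}{5} + \frac{8}{q}$ ($A{\left(q \right)} = \left(-6\right) \frac{1}{5} + \frac{8}{q} = - \frac{6}{5} + \frac{8}{q}$)
$\left(9 + 194\right) A{\left(5 \right)} - -203284 = \left(9 + 194\right) \left(- \frac{6}{5} + \frac{8}{5}\right) - -203284 = 203 \left(- \frac{6}{5} + 8 \cdot \frac{1}{5}\right) + 203284 = 203 \left(- \frac{6}{5} + \frac{8}{5}\right) + 203284 = 203 \cdot \frac{2}{5} + 203284 = \frac{406}{5} + 203284 = \frac{1016826}{5}$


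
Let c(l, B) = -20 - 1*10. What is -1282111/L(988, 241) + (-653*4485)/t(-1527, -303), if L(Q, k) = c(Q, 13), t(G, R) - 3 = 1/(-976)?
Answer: -81999743503/87810 ≈ -9.3383e+5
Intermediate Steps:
c(l, B) = -30 (c(l, B) = -20 - 10 = -30)
t(G, R) = 2927/976 (t(G, R) = 3 + 1/(-976) = 3 - 1/976 = 2927/976)
L(Q, k) = -30
-1282111/L(988, 241) + (-653*4485)/t(-1527, -303) = -1282111/(-30) + (-653*4485)/(2927/976) = -1282111*(-1/30) - 2928705*976/2927 = 1282111/30 - 2858416080/2927 = -81999743503/87810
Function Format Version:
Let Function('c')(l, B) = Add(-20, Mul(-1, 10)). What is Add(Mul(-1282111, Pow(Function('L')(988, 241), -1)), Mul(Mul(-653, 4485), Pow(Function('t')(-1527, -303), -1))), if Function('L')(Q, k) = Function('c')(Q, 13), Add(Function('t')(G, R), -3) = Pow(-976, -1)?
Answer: Rational(-81999743503, 87810) ≈ -9.3383e+5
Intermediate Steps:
Function('c')(l, B) = -30 (Function('c')(l, B) = Add(-20, -10) = -30)
Function('t')(G, R) = Rational(2927, 976) (Function('t')(G, R) = Add(3, Pow(-976, -1)) = Add(3, Rational(-1, 976)) = Rational(2927, 976))
Function('L')(Q, k) = -30
Add(Mul(-1282111, Pow(Function('L')(988, 241), -1)), Mul(Mul(-653, 4485), Pow(Function('t')(-1527, -303), -1))) = Add(Mul(-1282111, Pow(-30, -1)), Mul(Mul(-653, 4485), Pow(Rational(2927, 976), -1))) = Add(Mul(-1282111, Rational(-1, 30)), Mul(-2928705, Rational(976, 2927))) = Add(Rational(1282111, 30), Rational(-2858416080, 2927)) = Rational(-81999743503, 87810)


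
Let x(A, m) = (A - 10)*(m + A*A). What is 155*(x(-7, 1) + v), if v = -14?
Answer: -133920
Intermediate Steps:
x(A, m) = (-10 + A)*(m + A²)
155*(x(-7, 1) + v) = 155*(((-7)³ - 10*1 - 10*(-7)² - 7*1) - 14) = 155*((-343 - 10 - 10*49 - 7) - 14) = 155*((-343 - 10 - 490 - 7) - 14) = 155*(-850 - 14) = 155*(-864) = -133920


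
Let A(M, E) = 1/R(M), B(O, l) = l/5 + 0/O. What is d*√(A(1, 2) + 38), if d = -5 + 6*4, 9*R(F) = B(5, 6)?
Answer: 19*√182/2 ≈ 128.16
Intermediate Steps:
B(O, l) = l/5 (B(O, l) = l*(⅕) + 0 = l/5 + 0 = l/5)
R(F) = 2/15 (R(F) = ((⅕)*6)/9 = (⅑)*(6/5) = 2/15)
A(M, E) = 15/2 (A(M, E) = 1/(2/15) = 15/2)
d = 19 (d = -5 + 24 = 19)
d*√(A(1, 2) + 38) = 19*√(15/2 + 38) = 19*√(91/2) = 19*(√182/2) = 19*√182/2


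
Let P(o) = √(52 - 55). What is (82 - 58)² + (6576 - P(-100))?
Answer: 7152 - I*√3 ≈ 7152.0 - 1.732*I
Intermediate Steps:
P(o) = I*√3 (P(o) = √(-3) = I*√3)
(82 - 58)² + (6576 - P(-100)) = (82 - 58)² + (6576 - I*√3) = 24² + (6576 - I*√3) = 576 + (6576 - I*√3) = 7152 - I*√3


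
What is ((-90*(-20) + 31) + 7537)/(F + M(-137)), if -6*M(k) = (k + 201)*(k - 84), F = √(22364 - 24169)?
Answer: 198751488/50029429 - 1601928*I*√5/50029429 ≈ 3.9727 - 0.071598*I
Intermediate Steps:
F = 19*I*√5 (F = √(-1805) = 19*I*√5 ≈ 42.485*I)
M(k) = -(-84 + k)*(201 + k)/6 (M(k) = -(k + 201)*(k - 84)/6 = -(201 + k)*(-84 + k)/6 = -(-84 + k)*(201 + k)/6)
((-90*(-20) + 31) + 7537)/(F + M(-137)) = ((-90*(-20) + 31) + 7537)/(19*I*√5 + (2814 - 39/2*(-137) - ⅙*(-137)²)) = ((1800 + 31) + 7537)/(19*I*√5 + (2814 + 5343/2 - ⅙*18769)) = (1831 + 7537)/(19*I*√5 + (2814 + 5343/2 - 18769/6)) = 9368/(19*I*√5 + 7072/3) = 9368/(7072/3 + 19*I*√5)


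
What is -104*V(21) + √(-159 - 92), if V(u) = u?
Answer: -2184 + I*√251 ≈ -2184.0 + 15.843*I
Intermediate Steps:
-104*V(21) + √(-159 - 92) = -104*21 + √(-159 - 92) = -2184 + √(-251) = -2184 + I*√251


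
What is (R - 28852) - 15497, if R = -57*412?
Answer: -67833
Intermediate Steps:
R = -23484
(R - 28852) - 15497 = (-23484 - 28852) - 15497 = -52336 - 15497 = -67833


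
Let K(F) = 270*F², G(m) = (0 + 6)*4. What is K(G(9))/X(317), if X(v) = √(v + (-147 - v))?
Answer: -51840*I*√3/7 ≈ -12827.0*I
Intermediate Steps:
X(v) = 7*I*√3 (X(v) = √(-147) = 7*I*√3)
G(m) = 24 (G(m) = 6*4 = 24)
K(G(9))/X(317) = (270*24²)/((7*I*√3)) = (270*576)*(-I*√3/21) = 155520*(-I*√3/21) = -51840*I*√3/7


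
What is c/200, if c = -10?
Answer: -1/20 ≈ -0.050000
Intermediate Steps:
c/200 = -10/200 = -10*1/200 = -1/20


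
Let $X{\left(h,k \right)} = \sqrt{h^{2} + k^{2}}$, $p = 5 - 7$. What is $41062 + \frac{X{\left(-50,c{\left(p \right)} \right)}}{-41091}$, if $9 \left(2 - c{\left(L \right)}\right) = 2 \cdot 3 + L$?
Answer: $41062 - \frac{2 \sqrt{50674}}{369819} \approx 41062.0$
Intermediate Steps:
$p = -2$ ($p = 5 - 7 = -2$)
$c{\left(L \right)} = \frac{4}{3} - \frac{L}{9}$ ($c{\left(L \right)} = 2 - \frac{2 \cdot 3 + L}{9} = 2 - \frac{6 + L}{9} = 2 - \left(\frac{2}{3} + \frac{L}{9}\right) = \frac{4}{3} - \frac{L}{9}$)
$41062 + \frac{X{\left(-50,c{\left(p \right)} \right)}}{-41091} = 41062 + \frac{\sqrt{\left(-50\right)^{2} + \left(\frac{4}{3} - - \frac{2}{9}\right)^{2}}}{-41091} = 41062 + \sqrt{2500 + \left(\frac{4}{3} + \frac{2}{9}\right)^{2}} \left(- \frac{1}{41091}\right) = 41062 + \sqrt{2500 + \left(\frac{14}{9}\right)^{2}} \left(- \frac{1}{41091}\right) = 41062 + \sqrt{2500 + \frac{196}{81}} \left(- \frac{1}{41091}\right) = 41062 + \sqrt{\frac{202696}{81}} \left(- \frac{1}{41091}\right) = 41062 + \frac{2 \sqrt{50674}}{9} \left(- \frac{1}{41091}\right) = 41062 - \frac{2 \sqrt{50674}}{369819}$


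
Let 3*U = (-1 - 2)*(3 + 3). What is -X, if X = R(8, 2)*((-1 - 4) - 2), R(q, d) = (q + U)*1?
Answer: 14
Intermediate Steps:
U = -6 (U = ((-1 - 2)*(3 + 3))/3 = (-3*6)/3 = (⅓)*(-18) = -6)
R(q, d) = -6 + q (R(q, d) = (q - 6)*1 = (-6 + q)*1 = -6 + q)
X = -14 (X = (-6 + 8)*((-1 - 4) - 2) = 2*(-5 - 2) = 2*(-7) = -14)
-X = -1*(-14) = 14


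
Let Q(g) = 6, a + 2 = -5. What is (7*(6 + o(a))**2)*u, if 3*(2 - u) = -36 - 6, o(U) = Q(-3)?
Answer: 16128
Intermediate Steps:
a = -7 (a = -2 - 5 = -7)
o(U) = 6
u = 16 (u = 2 - (-36 - 6)/3 = 2 - 1/3*(-42) = 2 + 14 = 16)
(7*(6 + o(a))**2)*u = (7*(6 + 6)**2)*16 = (7*12**2)*16 = (7*144)*16 = 1008*16 = 16128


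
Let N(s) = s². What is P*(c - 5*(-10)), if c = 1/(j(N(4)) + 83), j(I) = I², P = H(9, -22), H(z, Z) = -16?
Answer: -271216/339 ≈ -800.05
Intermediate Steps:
P = -16
c = 1/339 (c = 1/((4²)² + 83) = 1/(16² + 83) = 1/(256 + 83) = 1/339 ≈ 0.0029499)
P*(c - 5*(-10)) = -16*(1/339 - 5*(-10)) = -16*(1/339 + 50) = -16*16951/339 = -271216/339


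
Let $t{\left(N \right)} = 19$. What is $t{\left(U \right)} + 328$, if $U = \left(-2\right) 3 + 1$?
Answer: $347$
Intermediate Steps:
$U = -5$ ($U = -6 + 1 = -5$)
$t{\left(U \right)} + 328 = 19 + 328 = 347$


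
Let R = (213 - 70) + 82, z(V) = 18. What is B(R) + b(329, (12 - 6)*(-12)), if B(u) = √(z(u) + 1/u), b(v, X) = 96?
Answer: 96 + √4051/15 ≈ 100.24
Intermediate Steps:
R = 225 (R = 143 + 82 = 225)
B(u) = √(18 + 1/u)
B(R) + b(329, (12 - 6)*(-12)) = √(18 + 1/225) + 96 = √(4051/225) + 96 = √4051/15 + 96 = 96 + √4051/15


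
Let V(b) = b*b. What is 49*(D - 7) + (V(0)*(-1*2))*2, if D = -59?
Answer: -3234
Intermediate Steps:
V(b) = b²
49*(D - 7) + (V(0)*(-1*2))*2 = 49*(-59 - 7) + (0²*(-1*2))*2 = 49*(-66) + (0*(-2))*2 = -3234 + 0*2 = -3234 + 0 = -3234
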